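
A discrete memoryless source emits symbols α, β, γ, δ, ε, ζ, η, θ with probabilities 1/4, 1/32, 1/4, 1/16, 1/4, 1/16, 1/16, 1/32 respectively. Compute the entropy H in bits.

Each probability is a power of 1/2, so log₂(1/p) is an integer.
H = Σ p·log₂(1/p) = 1/4·2 + 1/32·5 + 1/4·2 + 1/16·4 + 1/4·2 + 1/16·4 + 1/16·4 + 1/32·5 = 2.5625 bits.

2.5625 bits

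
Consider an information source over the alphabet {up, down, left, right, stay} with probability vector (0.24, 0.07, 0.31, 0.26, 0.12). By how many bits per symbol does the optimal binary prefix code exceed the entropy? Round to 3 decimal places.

0.031 bits

Entropy H = −Σ p log₂ p ≈ 2.1588 bits.
Huffman merges: 7/100+3/25→19/100; 19/100+6/25→43/100; 13/50+31/100→57/100; 43/100+57/100→1. L = 219/100 ≈ 2.1900.
L − H = 2.1900 − 2.1588 = 0.031 bits.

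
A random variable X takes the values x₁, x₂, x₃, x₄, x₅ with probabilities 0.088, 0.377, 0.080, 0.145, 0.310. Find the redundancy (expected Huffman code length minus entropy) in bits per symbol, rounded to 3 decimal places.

Entropy H = −Σ p log₂ p ≈ 2.0584 bits.
Huffman merges: 2/25+11/125→21/125; 29/200+21/125→313/1000; 31/100+313/1000→623/1000; 377/1000+623/1000→1. L = 263/125 ≈ 2.1040.
L − H = 2.1040 − 2.0584 = 0.046 bits.

0.046 bits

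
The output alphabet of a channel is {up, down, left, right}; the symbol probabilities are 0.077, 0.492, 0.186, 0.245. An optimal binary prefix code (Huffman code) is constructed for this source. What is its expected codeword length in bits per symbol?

1.771 bits/symbol

Repeatedly combine the two least-probable nodes; the expected code length is the sum of the merged weights.
merge 77/1000 + 93/500 → 263/1000
merge 49/200 + 263/1000 → 127/250
merge 123/250 + 127/250 → 1
L = 263/1000 + 127/250 + 1 = 1771/1000 = 1.771 bits/symbol.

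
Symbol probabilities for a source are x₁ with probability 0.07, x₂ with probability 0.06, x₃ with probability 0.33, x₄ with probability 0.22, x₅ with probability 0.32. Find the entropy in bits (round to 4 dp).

2.0465 bits

H = −Σ pᵢ log₂ pᵢ.
−0.07·log₂(0.07) = 0.2686
−0.06·log₂(0.06) = 0.2435
−0.33·log₂(0.33) = 0.5278
−0.22·log₂(0.22) = 0.4806
−0.32·log₂(0.32) = 0.5260
Sum ≈ 2.0465 → 2.0465 bits.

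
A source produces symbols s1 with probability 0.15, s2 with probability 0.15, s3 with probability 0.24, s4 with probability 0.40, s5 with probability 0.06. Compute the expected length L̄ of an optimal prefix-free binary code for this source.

2.17 bits/symbol

Repeatedly combine the two least-probable nodes; the expected code length is the sum of the merged weights.
merge 3/50 + 3/20 → 21/100
merge 3/20 + 21/100 → 9/25
merge 6/25 + 9/25 → 3/5
merge 2/5 + 3/5 → 1
L = 21/100 + 9/25 + 3/5 + 1 = 217/100 = 2.17 bits/symbol.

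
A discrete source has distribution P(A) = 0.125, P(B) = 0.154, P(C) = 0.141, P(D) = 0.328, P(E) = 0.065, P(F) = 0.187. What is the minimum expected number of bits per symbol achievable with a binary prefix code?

Repeatedly combine the two least-probable nodes; the expected code length is the sum of the merged weights.
merge 13/200 + 1/8 → 19/100
merge 141/1000 + 77/500 → 59/200
merge 187/1000 + 19/100 → 377/1000
merge 59/200 + 41/125 → 623/1000
merge 377/1000 + 623/1000 → 1
L = 19/100 + 59/200 + 377/1000 + 623/1000 + 1 = 497/200 = 2.485 bits/symbol.

2.485 bits/symbol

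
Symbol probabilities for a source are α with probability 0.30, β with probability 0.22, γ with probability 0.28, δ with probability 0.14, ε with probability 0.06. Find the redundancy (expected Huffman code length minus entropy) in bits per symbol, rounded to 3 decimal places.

0.043 bits

Entropy H = −Σ p log₂ p ≈ 2.1565 bits.
Huffman merges: 3/50+7/50→1/5; 1/5+11/50→21/50; 7/25+3/10→29/50; 21/50+29/50→1. L = 11/5 ≈ 2.2000.
L − H = 2.2000 − 2.1565 = 0.043 bits.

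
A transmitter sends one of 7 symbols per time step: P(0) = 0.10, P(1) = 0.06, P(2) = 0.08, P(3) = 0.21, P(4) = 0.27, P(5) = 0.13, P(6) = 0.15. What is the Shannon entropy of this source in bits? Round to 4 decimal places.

H = −Σ pᵢ log₂ pᵢ.
−0.10·log₂(0.10) = 0.3322
−0.06·log₂(0.06) = 0.2435
−0.08·log₂(0.08) = 0.2915
−0.21·log₂(0.21) = 0.4728
−0.27·log₂(0.27) = 0.5100
−0.13·log₂(0.13) = 0.3826
−0.15·log₂(0.15) = 0.4105
Sum ≈ 2.6433 → 2.6433 bits.

2.6433 bits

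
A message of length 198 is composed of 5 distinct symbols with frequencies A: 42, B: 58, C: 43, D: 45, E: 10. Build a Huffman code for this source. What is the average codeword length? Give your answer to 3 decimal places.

2.263 bits/symbol

Probabilities are the counts divided by 198.
Repeatedly combine the two least-probable nodes; the expected code length is the sum of the merged weights.
merge 5/99 + 7/33 → 26/99
merge 43/198 + 5/22 → 4/9
merge 26/99 + 29/99 → 5/9
merge 4/9 + 5/9 → 1
L = 26/99 + 4/9 + 5/9 + 1 = 224/99 ≈ 2.263 bits/symbol.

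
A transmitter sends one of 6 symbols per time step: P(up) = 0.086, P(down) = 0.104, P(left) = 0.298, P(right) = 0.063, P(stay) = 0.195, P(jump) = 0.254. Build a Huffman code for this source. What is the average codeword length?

Repeatedly combine the two least-probable nodes; the expected code length is the sum of the merged weights.
merge 63/1000 + 43/500 → 149/1000
merge 13/125 + 149/1000 → 253/1000
merge 39/200 + 253/1000 → 56/125
merge 127/500 + 149/500 → 69/125
merge 56/125 + 69/125 → 1
L = 149/1000 + 253/1000 + 56/125 + 69/125 + 1 = 1201/500 = 2.402 bits/symbol.

2.402 bits/symbol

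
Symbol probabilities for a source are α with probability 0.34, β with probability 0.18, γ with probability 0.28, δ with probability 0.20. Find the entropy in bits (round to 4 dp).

H = −Σ pᵢ log₂ pᵢ.
−0.34·log₂(0.34) = 0.5292
−0.18·log₂(0.18) = 0.4453
−0.28·log₂(0.28) = 0.5142
−0.20·log₂(0.20) = 0.4644
Sum ≈ 1.9531 → 1.9531 bits.

1.9531 bits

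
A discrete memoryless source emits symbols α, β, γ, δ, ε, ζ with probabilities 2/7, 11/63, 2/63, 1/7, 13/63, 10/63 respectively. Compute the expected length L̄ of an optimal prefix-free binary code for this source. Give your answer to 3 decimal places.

2.508 bits/symbol

Repeatedly combine the two least-probable nodes; the expected code length is the sum of the merged weights.
merge 2/63 + 1/7 → 11/63
merge 10/63 + 11/63 → 1/3
merge 11/63 + 13/63 → 8/21
merge 2/7 + 1/3 → 13/21
merge 8/21 + 13/21 → 1
L = 11/63 + 1/3 + 8/21 + 13/21 + 1 = 158/63 ≈ 2.508 bits/symbol.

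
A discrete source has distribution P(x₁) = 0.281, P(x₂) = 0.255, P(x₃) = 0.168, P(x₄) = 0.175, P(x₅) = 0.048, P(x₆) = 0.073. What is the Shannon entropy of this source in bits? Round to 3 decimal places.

2.376 bits

H = −Σ pᵢ log₂ pᵢ.
−0.281·log₂(0.281) = 0.5146
−0.255·log₂(0.255) = 0.5027
−0.168·log₂(0.168) = 0.4323
−0.175·log₂(0.175) = 0.4401
−0.048·log₂(0.048) = 0.2103
−0.073·log₂(0.073) = 0.2756
Sum ≈ 2.3756 → 2.376 bits.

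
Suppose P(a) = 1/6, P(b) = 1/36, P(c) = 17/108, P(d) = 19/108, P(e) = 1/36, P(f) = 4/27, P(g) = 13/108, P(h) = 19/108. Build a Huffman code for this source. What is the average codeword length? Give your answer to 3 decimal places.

Repeatedly combine the two least-probable nodes; the expected code length is the sum of the merged weights.
merge 1/36 + 1/36 → 1/18
merge 1/18 + 13/108 → 19/108
merge 4/27 + 17/108 → 11/36
merge 1/6 + 19/108 → 37/108
merge 19/108 + 19/108 → 19/54
merge 11/36 + 37/108 → 35/54
merge 19/54 + 35/54 → 1
L = 1/18 + 19/108 + 11/36 + 37/108 + 19/54 + 35/54 + 1 = 311/108 ≈ 2.880 bits/symbol.

2.880 bits/symbol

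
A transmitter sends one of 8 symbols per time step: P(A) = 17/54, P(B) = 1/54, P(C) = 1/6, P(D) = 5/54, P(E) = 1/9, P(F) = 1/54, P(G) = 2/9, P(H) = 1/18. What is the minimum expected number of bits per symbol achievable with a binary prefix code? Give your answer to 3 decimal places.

2.593 bits/symbol

Repeatedly combine the two least-probable nodes; the expected code length is the sum of the merged weights.
merge 1/54 + 1/54 → 1/27
merge 1/27 + 1/18 → 5/54
merge 5/54 + 5/54 → 5/27
merge 1/9 + 1/6 → 5/18
merge 5/27 + 2/9 → 11/27
merge 5/18 + 17/54 → 16/27
merge 11/27 + 16/27 → 1
L = 1/27 + 5/54 + 5/27 + 5/18 + 11/27 + 16/27 + 1 = 70/27 ≈ 2.593 bits/symbol.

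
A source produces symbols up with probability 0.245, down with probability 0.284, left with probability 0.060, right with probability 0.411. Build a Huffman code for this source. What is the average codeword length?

Repeatedly combine the two least-probable nodes; the expected code length is the sum of the merged weights.
merge 3/50 + 49/200 → 61/200
merge 71/250 + 61/200 → 589/1000
merge 411/1000 + 589/1000 → 1
L = 61/200 + 589/1000 + 1 = 947/500 = 1.894 bits/symbol.

1.894 bits/symbol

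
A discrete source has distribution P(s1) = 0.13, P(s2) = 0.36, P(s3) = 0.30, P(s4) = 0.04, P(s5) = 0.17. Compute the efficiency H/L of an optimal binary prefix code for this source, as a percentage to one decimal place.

95.6%

Entropy H = −Σ p log₂ p ≈ 2.0547 bits.
Huffman merges: 1/25+13/100→17/100; 17/100+17/100→17/50; 3/10+17/50→16/25; 9/25+16/25→1. L = 43/20 ≈ 2.1500.
Efficiency = H/L = 2.0547/2.1500 = 95.6%.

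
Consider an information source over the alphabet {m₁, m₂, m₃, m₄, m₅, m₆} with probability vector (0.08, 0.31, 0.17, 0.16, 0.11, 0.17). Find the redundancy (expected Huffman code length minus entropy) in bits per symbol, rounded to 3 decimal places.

0.062 bits

Entropy H = −Σ p log₂ p ≈ 2.4578 bits.
Huffman merges: 2/25+11/100→19/100; 4/25+17/100→33/100; 17/100+19/100→9/25; 31/100+33/100→16/25; 9/25+16/25→1. L = 63/25 ≈ 2.5200.
L − H = 2.5200 − 2.4578 = 0.062 bits.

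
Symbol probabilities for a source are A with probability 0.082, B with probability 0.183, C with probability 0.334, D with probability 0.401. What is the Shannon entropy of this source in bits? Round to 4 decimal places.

H = −Σ pᵢ log₂ pᵢ.
−0.082·log₂(0.082) = 0.2959
−0.183·log₂(0.183) = 0.4484
−0.334·log₂(0.334) = 0.5284
−0.401·log₂(0.401) = 0.5286
Sum ≈ 1.8013 → 1.8013 bits.

1.8013 bits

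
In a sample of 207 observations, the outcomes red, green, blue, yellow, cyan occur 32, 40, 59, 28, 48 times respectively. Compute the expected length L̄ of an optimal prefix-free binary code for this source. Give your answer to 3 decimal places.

2.290 bits/symbol

Probabilities are the counts divided by 207.
Repeatedly combine the two least-probable nodes; the expected code length is the sum of the merged weights.
merge 28/207 + 32/207 → 20/69
merge 40/207 + 16/69 → 88/207
merge 59/207 + 20/69 → 119/207
merge 88/207 + 119/207 → 1
L = 20/69 + 88/207 + 119/207 + 1 = 158/69 ≈ 2.290 bits/symbol.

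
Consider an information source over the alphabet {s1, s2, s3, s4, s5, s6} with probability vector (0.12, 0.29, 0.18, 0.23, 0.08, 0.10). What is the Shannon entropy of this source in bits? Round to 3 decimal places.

2.442 bits

H = −Σ pᵢ log₂ pᵢ.
−0.12·log₂(0.12) = 0.3671
−0.29·log₂(0.29) = 0.5179
−0.18·log₂(0.18) = 0.4453
−0.23·log₂(0.23) = 0.4877
−0.08·log₂(0.08) = 0.2915
−0.10·log₂(0.10) = 0.3322
Sum ≈ 2.4416 → 2.442 bits.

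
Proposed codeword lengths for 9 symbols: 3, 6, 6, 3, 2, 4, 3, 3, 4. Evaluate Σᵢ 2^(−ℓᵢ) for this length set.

0.90625

With common denominator 2^6 = 64: Σ 2^(−ℓᵢ) = 8/64 + 1/64 + 1/64 + 8/64 + 16/64 + 4/64 + 8/64 + 8/64 + 4/64 = 58/64 = 0.90625.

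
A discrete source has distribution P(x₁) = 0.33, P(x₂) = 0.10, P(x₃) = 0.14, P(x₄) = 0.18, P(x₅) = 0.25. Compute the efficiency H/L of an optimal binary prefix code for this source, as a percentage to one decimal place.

Entropy H = −Σ p log₂ p ≈ 2.2024 bits.
Huffman merges: 1/10+7/50→6/25; 9/50+6/25→21/50; 1/4+33/100→29/50; 21/50+29/50→1. L = 56/25 ≈ 2.2400.
Efficiency = H/L = 2.2024/2.2400 = 98.3%.

98.3%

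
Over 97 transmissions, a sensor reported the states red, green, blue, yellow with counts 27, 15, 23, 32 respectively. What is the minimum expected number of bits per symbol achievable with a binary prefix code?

Probabilities are the counts divided by 97.
Repeatedly combine the two least-probable nodes; the expected code length is the sum of the merged weights.
merge 15/97 + 23/97 → 38/97
merge 27/97 + 32/97 → 59/97
merge 38/97 + 59/97 → 1
L = 38/97 + 59/97 + 1 = 2 bits/symbol.

2 bits/symbol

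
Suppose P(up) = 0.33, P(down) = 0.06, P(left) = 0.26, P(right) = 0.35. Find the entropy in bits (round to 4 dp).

1.8067 bits

H = −Σ pᵢ log₂ pᵢ.
−0.33·log₂(0.33) = 0.5278
−0.06·log₂(0.06) = 0.2435
−0.26·log₂(0.26) = 0.5053
−0.35·log₂(0.35) = 0.5301
Sum ≈ 1.8067 → 1.8067 bits.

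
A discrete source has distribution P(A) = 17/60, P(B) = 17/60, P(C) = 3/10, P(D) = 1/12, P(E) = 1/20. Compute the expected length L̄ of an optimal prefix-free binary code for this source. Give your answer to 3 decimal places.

2.133 bits/symbol

Repeatedly combine the two least-probable nodes; the expected code length is the sum of the merged weights.
merge 1/20 + 1/12 → 2/15
merge 2/15 + 17/60 → 5/12
merge 17/60 + 3/10 → 7/12
merge 5/12 + 7/12 → 1
L = 2/15 + 5/12 + 7/12 + 1 = 32/15 ≈ 2.133 bits/symbol.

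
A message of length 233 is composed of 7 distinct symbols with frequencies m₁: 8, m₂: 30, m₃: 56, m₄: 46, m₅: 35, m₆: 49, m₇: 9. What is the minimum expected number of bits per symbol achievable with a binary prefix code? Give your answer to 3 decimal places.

2.622 bits/symbol

Probabilities are the counts divided by 233.
Repeatedly combine the two least-probable nodes; the expected code length is the sum of the merged weights.
merge 8/233 + 9/233 → 17/233
merge 17/233 + 30/233 → 47/233
merge 35/233 + 46/233 → 81/233
merge 47/233 + 49/233 → 96/233
merge 56/233 + 81/233 → 137/233
merge 96/233 + 137/233 → 1
L = 17/233 + 47/233 + 81/233 + 96/233 + 137/233 + 1 = 611/233 ≈ 2.622 bits/symbol.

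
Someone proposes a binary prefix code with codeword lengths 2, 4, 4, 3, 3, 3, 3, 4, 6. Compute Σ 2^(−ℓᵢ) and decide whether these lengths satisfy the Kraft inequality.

With common denominator 2^6 = 64: Σ 2^(−ℓᵢ) = 16/64 + 4/64 + 4/64 + 8/64 + 8/64 + 8/64 + 8/64 + 4/64 + 1/64 = 61/64 = 0.953125.
Kraft's inequality requires Σ ≤ 1; here Σ = 0.953125 ≤ 1, so such a prefix code exists.

0.953125; yes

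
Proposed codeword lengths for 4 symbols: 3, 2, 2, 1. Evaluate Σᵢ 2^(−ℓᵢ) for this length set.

1.125

With common denominator 2^3 = 8: Σ 2^(−ℓᵢ) = 1/8 + 2/8 + 2/8 + 4/8 = 9/8 = 1.125.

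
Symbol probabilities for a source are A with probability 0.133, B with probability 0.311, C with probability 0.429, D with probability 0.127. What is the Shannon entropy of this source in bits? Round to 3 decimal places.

H = −Σ pᵢ log₂ pᵢ.
−0.133·log₂(0.133) = 0.3871
−0.311·log₂(0.311) = 0.5240
−0.429·log₂(0.429) = 0.5238
−0.127·log₂(0.127) = 0.3781
Sum ≈ 1.8130 → 1.813 bits.

1.813 bits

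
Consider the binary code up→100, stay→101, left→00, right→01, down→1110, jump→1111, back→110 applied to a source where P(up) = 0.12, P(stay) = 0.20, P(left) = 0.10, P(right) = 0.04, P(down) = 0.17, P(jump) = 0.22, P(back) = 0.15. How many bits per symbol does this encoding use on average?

3.25 bits/symbol

L̄ = Σ pᵢ·ℓᵢ = 0.12·3 + 0.20·3 + 0.10·2 + 0.04·2 + 0.17·4 + 0.22·4 + 0.15·3 = 3.25 bits/symbol.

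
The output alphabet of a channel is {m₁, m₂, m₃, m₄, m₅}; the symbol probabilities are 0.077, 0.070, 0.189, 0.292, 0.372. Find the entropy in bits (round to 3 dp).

H = −Σ pᵢ log₂ pᵢ.
−0.077·log₂(0.077) = 0.2848
−0.070·log₂(0.070) = 0.2686
−0.189·log₂(0.189) = 0.4543
−0.292·log₂(0.292) = 0.5186
−0.372·log₂(0.372) = 0.5307
Sum ≈ 2.0569 → 2.057 bits.

2.057 bits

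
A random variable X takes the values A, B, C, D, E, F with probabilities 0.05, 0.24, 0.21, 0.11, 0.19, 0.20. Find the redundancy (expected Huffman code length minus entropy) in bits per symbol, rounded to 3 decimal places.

Entropy H = −Σ p log₂ p ≈ 2.4530 bits.
Huffman merges: 1/20+11/100→4/25; 4/25+19/100→7/20; 1/5+21/100→41/100; 6/25+7/20→59/100; 41/100+59/100→1. L = 251/100 ≈ 2.5100.
L − H = 2.5100 − 2.4530 = 0.057 bits.

0.057 bits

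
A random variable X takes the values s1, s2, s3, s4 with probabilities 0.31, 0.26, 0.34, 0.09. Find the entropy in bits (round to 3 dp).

1.871 bits

H = −Σ pᵢ log₂ pᵢ.
−0.31·log₂(0.31) = 0.5238
−0.26·log₂(0.26) = 0.5053
−0.34·log₂(0.34) = 0.5292
−0.09·log₂(0.09) = 0.3127
Sum ≈ 1.8709 → 1.871 bits.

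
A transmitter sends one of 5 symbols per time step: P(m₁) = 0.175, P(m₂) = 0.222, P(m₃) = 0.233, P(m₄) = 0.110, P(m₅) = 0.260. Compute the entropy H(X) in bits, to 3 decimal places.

2.267 bits

H = −Σ pᵢ log₂ pᵢ.
−0.175·log₂(0.175) = 0.4401
−0.222·log₂(0.222) = 0.4820
−0.233·log₂(0.233) = 0.4897
−0.110·log₂(0.110) = 0.3503
−0.260·log₂(0.260) = 0.5053
Sum ≈ 2.2673 → 2.267 bits.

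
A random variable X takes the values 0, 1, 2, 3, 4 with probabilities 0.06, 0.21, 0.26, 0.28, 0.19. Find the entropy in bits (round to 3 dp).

2.191 bits

H = −Σ pᵢ log₂ pᵢ.
−0.06·log₂(0.06) = 0.2435
−0.21·log₂(0.21) = 0.4728
−0.26·log₂(0.26) = 0.5053
−0.28·log₂(0.28) = 0.5142
−0.19·log₂(0.19) = 0.4552
Sum ≈ 2.1911 → 2.191 bits.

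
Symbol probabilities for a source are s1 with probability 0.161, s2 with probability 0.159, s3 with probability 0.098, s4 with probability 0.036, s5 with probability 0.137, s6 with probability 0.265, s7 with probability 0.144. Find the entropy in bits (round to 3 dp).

2.650 bits

H = −Σ pᵢ log₂ pᵢ.
−0.161·log₂(0.161) = 0.4242
−0.159·log₂(0.159) = 0.4218
−0.098·log₂(0.098) = 0.3284
−0.036·log₂(0.036) = 0.1727
−0.137·log₂(0.137) = 0.3929
−0.265·log₂(0.265) = 0.5077
−0.144·log₂(0.144) = 0.4026
Sum ≈ 2.6503 → 2.650 bits.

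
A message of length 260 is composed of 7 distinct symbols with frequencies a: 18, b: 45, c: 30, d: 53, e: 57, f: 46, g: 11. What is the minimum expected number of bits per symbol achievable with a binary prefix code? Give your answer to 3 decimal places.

Probabilities are the counts divided by 260.
Repeatedly combine the two least-probable nodes; the expected code length is the sum of the merged weights.
merge 11/260 + 9/130 → 29/260
merge 29/260 + 3/26 → 59/260
merge 9/52 + 23/130 → 7/20
merge 53/260 + 57/260 → 11/26
merge 59/260 + 7/20 → 15/26
merge 11/26 + 15/26 → 1
L = 29/260 + 59/260 + 7/20 + 11/26 + 15/26 + 1 = 699/260 ≈ 2.688 bits/symbol.

2.688 bits/symbol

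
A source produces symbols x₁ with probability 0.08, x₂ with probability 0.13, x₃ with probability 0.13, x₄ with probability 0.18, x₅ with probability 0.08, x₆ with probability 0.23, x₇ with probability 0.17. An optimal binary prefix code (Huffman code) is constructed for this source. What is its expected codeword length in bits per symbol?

Repeatedly combine the two least-probable nodes; the expected code length is the sum of the merged weights.
merge 2/25 + 2/25 → 4/25
merge 13/100 + 13/100 → 13/50
merge 4/25 + 17/100 → 33/100
merge 9/50 + 23/100 → 41/100
merge 13/50 + 33/100 → 59/100
merge 41/100 + 59/100 → 1
L = 4/25 + 13/50 + 33/100 + 41/100 + 59/100 + 1 = 11/4 = 2.75 bits/symbol.

2.75 bits/symbol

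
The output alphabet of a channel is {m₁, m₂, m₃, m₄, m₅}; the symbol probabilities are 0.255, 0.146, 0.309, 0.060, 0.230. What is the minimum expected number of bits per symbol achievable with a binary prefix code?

Repeatedly combine the two least-probable nodes; the expected code length is the sum of the merged weights.
merge 3/50 + 73/500 → 103/500
merge 103/500 + 23/100 → 109/250
merge 51/200 + 309/1000 → 141/250
merge 109/250 + 141/250 → 1
L = 103/500 + 109/250 + 141/250 + 1 = 1103/500 = 2.206 bits/symbol.

2.206 bits/symbol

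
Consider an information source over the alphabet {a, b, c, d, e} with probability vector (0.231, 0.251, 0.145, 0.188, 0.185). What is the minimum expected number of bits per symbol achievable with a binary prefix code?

2.33 bits/symbol

Repeatedly combine the two least-probable nodes; the expected code length is the sum of the merged weights.
merge 29/200 + 37/200 → 33/100
merge 47/250 + 231/1000 → 419/1000
merge 251/1000 + 33/100 → 581/1000
merge 419/1000 + 581/1000 → 1
L = 33/100 + 419/1000 + 581/1000 + 1 = 233/100 = 2.33 bits/symbol.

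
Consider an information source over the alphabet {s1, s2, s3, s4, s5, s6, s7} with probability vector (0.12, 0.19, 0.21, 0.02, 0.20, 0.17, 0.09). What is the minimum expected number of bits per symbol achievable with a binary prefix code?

2.7 bits/symbol

Repeatedly combine the two least-probable nodes; the expected code length is the sum of the merged weights.
merge 1/50 + 9/100 → 11/100
merge 11/100 + 3/25 → 23/100
merge 17/100 + 19/100 → 9/25
merge 1/5 + 21/100 → 41/100
merge 23/100 + 9/25 → 59/100
merge 41/100 + 59/100 → 1
L = 11/100 + 23/100 + 9/25 + 41/100 + 59/100 + 1 = 27/10 = 2.7 bits/symbol.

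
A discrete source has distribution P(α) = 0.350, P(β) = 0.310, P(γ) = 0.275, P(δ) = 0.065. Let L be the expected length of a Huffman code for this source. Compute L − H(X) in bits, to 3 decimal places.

0.168 bits

Entropy H = −Σ p log₂ p ≈ 1.8224 bits.
Huffman merges: 13/200+11/40→17/50; 31/100+17/50→13/20; 7/20+13/20→1. L = 199/100 ≈ 1.9900.
L − H = 1.9900 − 1.8224 = 0.168 bits.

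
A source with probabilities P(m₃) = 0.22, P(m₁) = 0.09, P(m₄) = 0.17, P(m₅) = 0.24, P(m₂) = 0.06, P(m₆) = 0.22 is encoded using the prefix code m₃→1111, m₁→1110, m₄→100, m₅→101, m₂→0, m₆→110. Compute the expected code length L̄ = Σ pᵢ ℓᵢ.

3.19 bits/symbol

L̄ = Σ pᵢ·ℓᵢ = 0.22·4 + 0.09·4 + 0.17·3 + 0.24·3 + 0.06·1 + 0.22·3 = 3.19 bits/symbol.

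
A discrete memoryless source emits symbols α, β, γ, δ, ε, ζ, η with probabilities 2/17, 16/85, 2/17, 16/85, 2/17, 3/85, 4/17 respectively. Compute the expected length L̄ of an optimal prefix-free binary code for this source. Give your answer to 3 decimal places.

Repeatedly combine the two least-probable nodes; the expected code length is the sum of the merged weights.
merge 3/85 + 2/17 → 13/85
merge 2/17 + 2/17 → 4/17
merge 13/85 + 16/85 → 29/85
merge 16/85 + 4/17 → 36/85
merge 4/17 + 29/85 → 49/85
merge 36/85 + 49/85 → 1
L = 13/85 + 4/17 + 29/85 + 36/85 + 49/85 + 1 = 232/85 ≈ 2.729 bits/symbol.

2.729 bits/symbol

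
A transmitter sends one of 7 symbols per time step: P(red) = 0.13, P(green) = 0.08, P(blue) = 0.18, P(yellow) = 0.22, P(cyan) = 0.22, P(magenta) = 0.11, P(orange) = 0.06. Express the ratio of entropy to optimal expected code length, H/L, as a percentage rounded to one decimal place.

Entropy H = −Σ p log₂ p ≈ 2.6744 bits.
Huffman merges: 3/50+2/25→7/50; 11/100+13/100→6/25; 7/50+9/50→8/25; 11/50+11/50→11/25; 6/25+8/25→14/25; 11/25+14/25→1. L = 27/10 ≈ 2.7000.
Efficiency = H/L = 2.6744/2.7000 = 99.1%.

99.1%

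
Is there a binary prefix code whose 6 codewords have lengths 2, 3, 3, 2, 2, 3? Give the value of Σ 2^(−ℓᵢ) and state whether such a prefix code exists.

1.125; no

With common denominator 2^3 = 8: Σ 2^(−ℓᵢ) = 2/8 + 1/8 + 1/8 + 2/8 + 2/8 + 1/8 = 9/8 = 1.125.
Kraft's inequality requires Σ ≤ 1; here Σ = 1.125 > 1, so no such prefix code exists.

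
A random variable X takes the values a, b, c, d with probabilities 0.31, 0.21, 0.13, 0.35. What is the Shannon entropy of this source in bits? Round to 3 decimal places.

1.909 bits

H = −Σ pᵢ log₂ pᵢ.
−0.31·log₂(0.31) = 0.5238
−0.21·log₂(0.21) = 0.4728
−0.13·log₂(0.13) = 0.3826
−0.35·log₂(0.35) = 0.5301
Sum ≈ 1.9094 → 1.909 bits.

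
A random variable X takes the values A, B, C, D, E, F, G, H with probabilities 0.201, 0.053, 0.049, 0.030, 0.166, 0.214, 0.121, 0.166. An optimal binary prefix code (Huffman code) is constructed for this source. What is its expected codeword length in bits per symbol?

Repeatedly combine the two least-probable nodes; the expected code length is the sum of the merged weights.
merge 3/100 + 49/1000 → 79/1000
merge 53/1000 + 79/1000 → 33/250
merge 121/1000 + 33/250 → 253/1000
merge 83/500 + 83/500 → 83/250
merge 201/1000 + 107/500 → 83/200
merge 253/1000 + 83/250 → 117/200
merge 83/200 + 117/200 → 1
L = 79/1000 + 33/250 + 253/1000 + 83/250 + 83/200 + 117/200 + 1 = 699/250 = 2.796 bits/symbol.

2.796 bits/symbol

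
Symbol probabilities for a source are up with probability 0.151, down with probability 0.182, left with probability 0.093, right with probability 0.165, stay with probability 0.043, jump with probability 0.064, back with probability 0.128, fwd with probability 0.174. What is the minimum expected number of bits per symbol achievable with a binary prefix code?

Repeatedly combine the two least-probable nodes; the expected code length is the sum of the merged weights.
merge 43/1000 + 8/125 → 107/1000
merge 93/1000 + 107/1000 → 1/5
merge 16/125 + 151/1000 → 279/1000
merge 33/200 + 87/500 → 339/1000
merge 91/500 + 1/5 → 191/500
merge 279/1000 + 339/1000 → 309/500
merge 191/500 + 309/500 → 1
L = 107/1000 + 1/5 + 279/1000 + 339/1000 + 191/500 + 309/500 + 1 = 117/40 = 2.925 bits/symbol.

2.925 bits/symbol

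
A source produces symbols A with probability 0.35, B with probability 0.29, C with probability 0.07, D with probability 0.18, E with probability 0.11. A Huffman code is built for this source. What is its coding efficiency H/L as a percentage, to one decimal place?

96.9%

Entropy H = −Σ p log₂ p ≈ 2.1122 bits.
Huffman merges: 7/100+11/100→9/50; 9/50+9/50→9/25; 29/100+7/20→16/25; 9/25+16/25→1. L = 109/50 ≈ 2.1800.
Efficiency = H/L = 2.1122/2.1800 = 96.9%.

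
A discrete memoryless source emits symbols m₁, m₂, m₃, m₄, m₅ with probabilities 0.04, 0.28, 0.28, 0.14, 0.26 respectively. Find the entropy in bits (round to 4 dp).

2.1166 bits

H = −Σ pᵢ log₂ pᵢ.
−0.04·log₂(0.04) = 0.1858
−0.28·log₂(0.28) = 0.5142
−0.28·log₂(0.28) = 0.5142
−0.14·log₂(0.14) = 0.3971
−0.26·log₂(0.26) = 0.5053
Sum ≈ 2.1166 → 2.1166 bits.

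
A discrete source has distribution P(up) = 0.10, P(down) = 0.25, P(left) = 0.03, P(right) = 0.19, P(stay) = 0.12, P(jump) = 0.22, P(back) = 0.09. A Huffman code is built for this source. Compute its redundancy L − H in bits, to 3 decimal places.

0.051 bits

Entropy H = −Σ p log₂ p ≈ 2.5995 bits.
Huffman merges: 3/100+9/100→3/25; 1/10+3/25→11/50; 3/25+19/100→31/100; 11/50+11/50→11/25; 1/4+31/100→14/25; 11/25+14/25→1. L = 53/20 ≈ 2.6500.
L − H = 2.6500 − 2.5995 = 0.051 bits.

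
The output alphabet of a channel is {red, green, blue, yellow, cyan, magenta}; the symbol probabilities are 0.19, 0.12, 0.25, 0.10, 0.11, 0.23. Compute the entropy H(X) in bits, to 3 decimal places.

2.492 bits

H = −Σ pᵢ log₂ pᵢ.
−0.19·log₂(0.19) = 0.4552
−0.12·log₂(0.12) = 0.3671
−0.25·log₂(0.25) = 0.5000
−0.10·log₂(0.10) = 0.3322
−0.11·log₂(0.11) = 0.3503
−0.23·log₂(0.23) = 0.4877
Sum ≈ 2.4924 → 2.492 bits.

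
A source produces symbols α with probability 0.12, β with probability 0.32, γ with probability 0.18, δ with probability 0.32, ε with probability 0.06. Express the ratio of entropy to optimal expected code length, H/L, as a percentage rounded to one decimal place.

Entropy H = −Σ p log₂ p ≈ 2.1080 bits.
Huffman merges: 3/50+3/25→9/50; 9/50+9/50→9/25; 8/25+8/25→16/25; 9/25+16/25→1. L = 109/50 ≈ 2.1800.
Efficiency = H/L = 2.1080/2.1800 = 96.7%.

96.7%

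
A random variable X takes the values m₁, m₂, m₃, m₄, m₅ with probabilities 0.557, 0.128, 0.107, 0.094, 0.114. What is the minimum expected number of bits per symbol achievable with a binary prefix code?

1.886 bits/symbol

Repeatedly combine the two least-probable nodes; the expected code length is the sum of the merged weights.
merge 47/500 + 107/1000 → 201/1000
merge 57/500 + 16/125 → 121/500
merge 201/1000 + 121/500 → 443/1000
merge 443/1000 + 557/1000 → 1
L = 201/1000 + 121/500 + 443/1000 + 1 = 943/500 = 1.886 bits/symbol.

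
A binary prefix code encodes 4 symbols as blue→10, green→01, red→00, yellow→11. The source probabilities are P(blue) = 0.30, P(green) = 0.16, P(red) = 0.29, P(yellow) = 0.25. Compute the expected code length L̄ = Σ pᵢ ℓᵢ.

L̄ = Σ pᵢ·ℓᵢ = 0.30·2 + 0.16·2 + 0.29·2 + 0.25·2 = 2 bits/symbol.

2 bits/symbol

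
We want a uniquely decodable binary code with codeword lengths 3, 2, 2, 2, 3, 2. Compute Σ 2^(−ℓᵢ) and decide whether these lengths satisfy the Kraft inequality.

With common denominator 2^3 = 8: Σ 2^(−ℓᵢ) = 1/8 + 2/8 + 2/8 + 2/8 + 1/8 + 2/8 = 10/8 = 1.25.
Kraft's inequality requires Σ ≤ 1; here Σ = 1.25 > 1, so no such prefix code exists.

1.25; no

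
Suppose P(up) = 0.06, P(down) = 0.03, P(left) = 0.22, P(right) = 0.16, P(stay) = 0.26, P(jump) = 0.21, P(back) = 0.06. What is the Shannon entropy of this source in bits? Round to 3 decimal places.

2.521 bits

H = −Σ pᵢ log₂ pᵢ.
−0.06·log₂(0.06) = 0.2435
−0.03·log₂(0.03) = 0.1518
−0.22·log₂(0.22) = 0.4806
−0.16·log₂(0.16) = 0.4230
−0.26·log₂(0.26) = 0.5053
−0.21·log₂(0.21) = 0.4728
−0.06·log₂(0.06) = 0.2435
Sum ≈ 2.5205 → 2.521 bits.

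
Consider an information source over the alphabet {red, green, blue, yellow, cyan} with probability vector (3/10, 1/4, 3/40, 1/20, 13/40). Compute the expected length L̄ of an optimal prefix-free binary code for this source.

Repeatedly combine the two least-probable nodes; the expected code length is the sum of the merged weights.
merge 1/20 + 3/40 → 1/8
merge 1/8 + 1/4 → 3/8
merge 3/10 + 13/40 → 5/8
merge 3/8 + 5/8 → 1
L = 1/8 + 3/8 + 5/8 + 1 = 17/8 = 2.125 bits/symbol.

2.125 bits/symbol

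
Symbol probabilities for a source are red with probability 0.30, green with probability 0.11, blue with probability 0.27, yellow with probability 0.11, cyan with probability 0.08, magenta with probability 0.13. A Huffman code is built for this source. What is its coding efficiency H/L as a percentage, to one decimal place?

99.0%

Entropy H = −Σ p log₂ p ≈ 2.4058 bits.
Huffman merges: 2/25+11/100→19/100; 11/100+13/100→6/25; 19/100+6/25→43/100; 27/100+3/10→57/100; 43/100+57/100→1. L = 243/100 ≈ 2.4300.
Efficiency = H/L = 2.4058/2.4300 = 99.0%.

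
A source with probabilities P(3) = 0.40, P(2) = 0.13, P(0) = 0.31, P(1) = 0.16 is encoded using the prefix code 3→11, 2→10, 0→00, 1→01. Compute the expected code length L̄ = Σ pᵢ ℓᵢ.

L̄ = Σ pᵢ·ℓᵢ = 0.40·2 + 0.13·2 + 0.31·2 + 0.16·2 = 2 bits/symbol.

2 bits/symbol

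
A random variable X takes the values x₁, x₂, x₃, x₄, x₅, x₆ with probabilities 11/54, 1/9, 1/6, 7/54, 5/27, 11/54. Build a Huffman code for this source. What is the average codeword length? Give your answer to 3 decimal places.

2.593 bits/symbol

Repeatedly combine the two least-probable nodes; the expected code length is the sum of the merged weights.
merge 1/9 + 7/54 → 13/54
merge 1/6 + 5/27 → 19/54
merge 11/54 + 11/54 → 11/27
merge 13/54 + 19/54 → 16/27
merge 11/27 + 16/27 → 1
L = 13/54 + 19/54 + 11/27 + 16/27 + 1 = 70/27 ≈ 2.593 bits/symbol.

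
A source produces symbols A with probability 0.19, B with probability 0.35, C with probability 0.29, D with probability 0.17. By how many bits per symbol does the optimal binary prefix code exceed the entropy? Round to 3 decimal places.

Entropy H = −Σ p log₂ p ≈ 1.9378 bits.
Huffman merges: 17/100+19/100→9/25; 29/100+7/20→16/25; 9/25+16/25→1. L = 2 ≈ 2.0000.
L − H = 2.0000 − 1.9378 = 0.062 bits.

0.062 bits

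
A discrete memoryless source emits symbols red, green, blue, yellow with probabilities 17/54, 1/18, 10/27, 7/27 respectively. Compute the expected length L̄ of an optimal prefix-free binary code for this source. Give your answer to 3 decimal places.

Repeatedly combine the two least-probable nodes; the expected code length is the sum of the merged weights.
merge 1/18 + 7/27 → 17/54
merge 17/54 + 17/54 → 17/27
merge 10/27 + 17/27 → 1
L = 17/54 + 17/27 + 1 = 35/18 ≈ 1.944 bits/symbol.

1.944 bits/symbol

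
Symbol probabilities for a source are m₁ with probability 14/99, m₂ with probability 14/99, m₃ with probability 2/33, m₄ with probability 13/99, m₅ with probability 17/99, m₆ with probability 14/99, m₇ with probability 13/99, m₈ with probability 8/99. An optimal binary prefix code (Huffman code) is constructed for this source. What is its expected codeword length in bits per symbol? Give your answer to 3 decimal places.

2.970 bits/symbol

Repeatedly combine the two least-probable nodes; the expected code length is the sum of the merged weights.
merge 2/33 + 8/99 → 14/99
merge 13/99 + 13/99 → 26/99
merge 14/99 + 14/99 → 28/99
merge 14/99 + 14/99 → 28/99
merge 17/99 + 26/99 → 43/99
merge 28/99 + 28/99 → 56/99
merge 43/99 + 56/99 → 1
L = 14/99 + 26/99 + 28/99 + 28/99 + 43/99 + 56/99 + 1 = 98/33 ≈ 2.970 bits/symbol.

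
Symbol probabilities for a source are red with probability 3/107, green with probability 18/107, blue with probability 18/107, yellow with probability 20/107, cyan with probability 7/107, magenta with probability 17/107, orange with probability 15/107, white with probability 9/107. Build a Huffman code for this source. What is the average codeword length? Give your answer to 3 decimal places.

Repeatedly combine the two least-probable nodes; the expected code length is the sum of the merged weights.
merge 3/107 + 7/107 → 10/107
merge 9/107 + 10/107 → 19/107
merge 15/107 + 17/107 → 32/107
merge 18/107 + 18/107 → 36/107
merge 19/107 + 20/107 → 39/107
merge 32/107 + 36/107 → 68/107
merge 39/107 + 68/107 → 1
L = 10/107 + 19/107 + 32/107 + 36/107 + 39/107 + 68/107 + 1 = 311/107 ≈ 2.907 bits/symbol.

2.907 bits/symbol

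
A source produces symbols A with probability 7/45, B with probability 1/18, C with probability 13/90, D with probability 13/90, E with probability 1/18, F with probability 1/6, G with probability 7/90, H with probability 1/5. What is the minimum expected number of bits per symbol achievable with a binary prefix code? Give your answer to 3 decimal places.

2.911 bits/symbol

Repeatedly combine the two least-probable nodes; the expected code length is the sum of the merged weights.
merge 1/18 + 1/18 → 1/9
merge 7/90 + 1/9 → 17/90
merge 13/90 + 13/90 → 13/45
merge 7/45 + 1/6 → 29/90
merge 17/90 + 1/5 → 7/18
merge 13/45 + 29/90 → 11/18
merge 7/18 + 11/18 → 1
L = 1/9 + 17/90 + 13/45 + 29/90 + 7/18 + 11/18 + 1 = 131/45 ≈ 2.911 bits/symbol.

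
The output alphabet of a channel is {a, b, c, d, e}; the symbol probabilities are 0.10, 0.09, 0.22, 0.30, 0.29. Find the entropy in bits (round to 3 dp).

2.164 bits

H = −Σ pᵢ log₂ pᵢ.
−0.10·log₂(0.10) = 0.3322
−0.09·log₂(0.09) = 0.3127
−0.22·log₂(0.22) = 0.4806
−0.30·log₂(0.30) = 0.5211
−0.29·log₂(0.29) = 0.5179
Sum ≈ 2.1644 → 2.164 bits.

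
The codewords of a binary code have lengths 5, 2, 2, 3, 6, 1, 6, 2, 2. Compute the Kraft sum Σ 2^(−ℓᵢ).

1.6875

With common denominator 2^6 = 64: Σ 2^(−ℓᵢ) = 2/64 + 16/64 + 16/64 + 8/64 + 1/64 + 32/64 + 1/64 + 16/64 + 16/64 = 108/64 = 1.6875.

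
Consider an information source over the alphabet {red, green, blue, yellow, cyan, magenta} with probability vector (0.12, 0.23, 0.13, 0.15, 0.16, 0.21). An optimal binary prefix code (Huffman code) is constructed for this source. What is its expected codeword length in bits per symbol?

2.56 bits/symbol

Repeatedly combine the two least-probable nodes; the expected code length is the sum of the merged weights.
merge 3/25 + 13/100 → 1/4
merge 3/20 + 4/25 → 31/100
merge 21/100 + 23/100 → 11/25
merge 1/4 + 31/100 → 14/25
merge 11/25 + 14/25 → 1
L = 1/4 + 31/100 + 11/25 + 14/25 + 1 = 64/25 = 2.56 bits/symbol.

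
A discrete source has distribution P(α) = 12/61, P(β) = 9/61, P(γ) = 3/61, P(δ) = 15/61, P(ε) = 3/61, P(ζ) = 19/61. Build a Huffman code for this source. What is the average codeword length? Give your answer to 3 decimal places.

2.344 bits/symbol

Repeatedly combine the two least-probable nodes; the expected code length is the sum of the merged weights.
merge 3/61 + 3/61 → 6/61
merge 6/61 + 9/61 → 15/61
merge 12/61 + 15/61 → 27/61
merge 15/61 + 19/61 → 34/61
merge 27/61 + 34/61 → 1
L = 6/61 + 15/61 + 27/61 + 34/61 + 1 = 143/61 ≈ 2.344 bits/symbol.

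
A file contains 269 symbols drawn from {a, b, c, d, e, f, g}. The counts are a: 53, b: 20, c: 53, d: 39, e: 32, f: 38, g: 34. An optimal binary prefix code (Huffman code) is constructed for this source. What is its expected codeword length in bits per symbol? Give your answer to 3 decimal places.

Probabilities are the counts divided by 269.
Repeatedly combine the two least-probable nodes; the expected code length is the sum of the merged weights.
merge 20/269 + 32/269 → 52/269
merge 34/269 + 38/269 → 72/269
merge 39/269 + 52/269 → 91/269
merge 53/269 + 53/269 → 106/269
merge 72/269 + 91/269 → 163/269
merge 106/269 + 163/269 → 1
L = 52/269 + 72/269 + 91/269 + 106/269 + 163/269 + 1 = 753/269 ≈ 2.799 bits/symbol.

2.799 bits/symbol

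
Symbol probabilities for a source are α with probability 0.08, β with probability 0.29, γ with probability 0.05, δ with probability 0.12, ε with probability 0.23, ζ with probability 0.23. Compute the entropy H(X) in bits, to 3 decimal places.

H = −Σ pᵢ log₂ pᵢ.
−0.08·log₂(0.08) = 0.2915
−0.29·log₂(0.29) = 0.5179
−0.05·log₂(0.05) = 0.2161
−0.12·log₂(0.12) = 0.3671
−0.23·log₂(0.23) = 0.4877
−0.23·log₂(0.23) = 0.4877
Sum ≈ 2.3679 → 2.368 bits.

2.368 bits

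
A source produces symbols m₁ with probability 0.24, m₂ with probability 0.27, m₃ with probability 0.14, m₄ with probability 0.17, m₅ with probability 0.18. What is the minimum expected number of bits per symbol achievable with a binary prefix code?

Repeatedly combine the two least-probable nodes; the expected code length is the sum of the merged weights.
merge 7/50 + 17/100 → 31/100
merge 9/50 + 6/25 → 21/50
merge 27/100 + 31/100 → 29/50
merge 21/50 + 29/50 → 1
L = 31/100 + 21/50 + 29/50 + 1 = 231/100 = 2.31 bits/symbol.

2.31 bits/symbol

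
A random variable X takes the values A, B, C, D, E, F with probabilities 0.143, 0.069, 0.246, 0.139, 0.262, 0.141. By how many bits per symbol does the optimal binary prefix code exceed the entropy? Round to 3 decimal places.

Entropy H = −Σ p log₂ p ≈ 2.4656 bits.
Huffman merges: 69/1000+139/1000→26/125; 141/1000+143/1000→71/250; 26/125+123/500→227/500; 131/500+71/250→273/500; 227/500+273/500→1. L = 623/250 ≈ 2.4920.
L − H = 2.4920 − 2.4656 = 0.026 bits.

0.026 bits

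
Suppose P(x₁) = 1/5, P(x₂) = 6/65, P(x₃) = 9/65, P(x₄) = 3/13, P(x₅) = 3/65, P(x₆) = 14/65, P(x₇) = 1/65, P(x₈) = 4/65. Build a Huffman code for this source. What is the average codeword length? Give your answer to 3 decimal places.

Repeatedly combine the two least-probable nodes; the expected code length is the sum of the merged weights.
merge 1/65 + 3/65 → 4/65
merge 4/65 + 4/65 → 8/65
merge 6/65 + 8/65 → 14/65
merge 9/65 + 1/5 → 22/65
merge 14/65 + 14/65 → 28/65
merge 3/13 + 22/65 → 37/65
merge 28/65 + 37/65 → 1
L = 4/65 + 8/65 + 14/65 + 22/65 + 28/65 + 37/65 + 1 = 178/65 ≈ 2.738 bits/symbol.

2.738 bits/symbol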